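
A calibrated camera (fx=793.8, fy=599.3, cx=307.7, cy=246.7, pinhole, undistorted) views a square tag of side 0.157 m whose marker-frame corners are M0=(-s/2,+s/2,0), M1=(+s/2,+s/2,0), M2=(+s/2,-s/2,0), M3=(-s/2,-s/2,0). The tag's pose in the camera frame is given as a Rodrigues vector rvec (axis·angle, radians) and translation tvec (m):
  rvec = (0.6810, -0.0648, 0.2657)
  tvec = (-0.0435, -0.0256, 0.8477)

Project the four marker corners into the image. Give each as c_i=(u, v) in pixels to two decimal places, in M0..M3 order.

c0=(182.15, 257.18) c1=(317.76, 279.88) c2=(359.46, 197.43) c3=(208.49, 169.57)

Intrinsics K: fx=793.8, fy=599.3, cx=307.7, cy=246.7
Marker side s = 0.157 m; corners in marker frame (Z=0):
  M0 = (-0.0785, +0.0785, 0)
  M1 = (+0.0785, +0.0785, 0)
  M2 = (+0.0785, -0.0785, 0)
  M3 = (-0.0785, -0.0785, 0)
rvec = (0.6810, -0.0648, 0.2657), |rvec| = θ = 0.73386 rad = 42.047°
Rodrigues: sinθ=0.66974, 1−cosθ=0.25741; R = I + sinθ·[k]× + (1−cosθ)·[k]×²:
    [+0.96425 -0.26358 +0.02734]
    [+0.22139 +0.74460 -0.62973]
    [+0.14562 +0.61327 +0.77633]
t = (-0.0435, -0.0256, 0.8477) m
M0: Pc = R·M0+t = (-0.13988, +0.01547, +0.88441); u = 793.8·(-0.13988)/0.88441 + 307.7 = 182.1471, v = 599.3·(+0.01547)/0.88441 + 246.7 = 257.1840
M1: Pc = R·M1+t = (+0.01150, +0.05023, +0.90727); u = 793.8·(+0.01150)/0.90727 + 307.7 = 317.7642, v = 599.3·(+0.05023)/0.90727 + 246.7 = 279.8797
M2: Pc = R·M2+t = (+0.05288, -0.06667, +0.81099); u = 793.8·(+0.05288)/0.81099 + 307.7 = 359.4635, v = 599.3·(-0.06667)/0.81099 + 246.7 = 197.4314
M3: Pc = R·M3+t = (-0.09850, -0.10143, +0.78813); u = 793.8·(-0.09850)/0.78813 + 307.7 = 208.4881, v = 599.3·(-0.10143)/0.78813 + 246.7 = 169.5713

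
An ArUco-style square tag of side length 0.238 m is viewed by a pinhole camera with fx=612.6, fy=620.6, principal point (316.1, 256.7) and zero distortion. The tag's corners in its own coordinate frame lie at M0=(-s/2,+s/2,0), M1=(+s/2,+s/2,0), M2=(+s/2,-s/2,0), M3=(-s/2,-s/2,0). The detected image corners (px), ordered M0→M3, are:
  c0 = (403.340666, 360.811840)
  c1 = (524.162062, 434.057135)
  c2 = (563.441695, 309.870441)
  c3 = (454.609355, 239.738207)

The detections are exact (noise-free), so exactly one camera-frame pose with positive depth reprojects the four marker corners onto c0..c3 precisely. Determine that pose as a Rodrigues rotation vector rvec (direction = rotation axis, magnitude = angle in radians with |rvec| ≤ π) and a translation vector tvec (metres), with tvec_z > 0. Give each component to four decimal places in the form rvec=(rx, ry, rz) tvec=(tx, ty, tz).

Intrinsics K: fx=612.6, fy=620.6, cx=316.1, cy=256.7
Marker side s = 0.238 m; corners in marker frame (Z=0):
  M0 = (-0.1190, +0.1190, 0)
  M1 = (+0.1190, +0.1190, 0)
  M2 = (+0.1190, -0.1190, 0)
  M3 = (-0.1190, -0.1190, 0)
Detected image corners:
  c0 = (403.340666, 360.811840) px
  c1 = (524.162062, 434.057135) px
  c2 = (563.441695, 309.870441) px
  c3 = (454.609355, 239.738207) px
Planar DLT: solve 8×8 A·h = b for H (H[2,2]=1):
  H  [+540.50612 -379.89382 +488.27264]
  H  [+341.82729 +384.02626 +333.78794]
  H  [+0.12174 -0.39070 +1.00000]
B = K⁻¹H; ‖b₁‖=0.967908, ‖b₂‖=0.967908; λ = 2/(‖b₁‖+‖b₂‖) = 1.033156, sign → tz>0 ⇒ λ=+1.033156
r₁ = λ·B[:,0] = (+0.84667,+0.51704,+0.12577); r₂ = λ·B[:,1] = (-0.43241,+0.80628,-0.40365)
r₃ = r₁×r₂ = (-0.31011,+0.28737,+0.90623); SVD([r₁ r₂ r₃]) → R = UVᵀ:
  R  [+0.84667 -0.43241 -0.31011]
  R  [+0.51704 +0.80628 +0.28737]
  R  [+0.12577 -0.40365 +0.90623]
t = (+0.29037, +0.12833, +1.03316) m
tr R = 2.559175; θ = arccos((tr R − 1)/2) = 0.676789 rad = 38.777°
axis k = ((R−Rᵀ)₃₂, (R−Rᵀ)₁₃, (R−Rᵀ)₂₁) / (2 sinθ) = (-0.551680, -0.347988, +0.757993)
rvec = θ·k = (-0.373371, -0.235515, +0.513001)

rvec=(-0.3734, -0.2355, 0.5130) tvec=(0.2904, 0.1283, 1.0332)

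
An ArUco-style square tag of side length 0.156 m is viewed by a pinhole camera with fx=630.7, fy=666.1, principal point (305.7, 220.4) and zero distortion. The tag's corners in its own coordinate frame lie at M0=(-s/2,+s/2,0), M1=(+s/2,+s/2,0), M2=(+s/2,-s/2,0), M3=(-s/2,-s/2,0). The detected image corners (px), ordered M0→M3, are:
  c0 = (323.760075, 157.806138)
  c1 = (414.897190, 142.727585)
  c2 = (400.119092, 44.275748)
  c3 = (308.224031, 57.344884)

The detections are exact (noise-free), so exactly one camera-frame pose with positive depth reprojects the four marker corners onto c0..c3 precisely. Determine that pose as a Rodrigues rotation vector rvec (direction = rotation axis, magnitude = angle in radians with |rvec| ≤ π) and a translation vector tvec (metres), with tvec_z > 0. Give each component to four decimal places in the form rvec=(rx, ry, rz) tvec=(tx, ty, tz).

Intrinsics K: fx=630.7, fy=666.1, cx=305.7, cy=220.4
Marker side s = 0.156 m; corners in marker frame (Z=0):
  M0 = (-0.0780, +0.0780, 0)
  M1 = (+0.0780, +0.0780, 0)
  M2 = (+0.0780, -0.0780, 0)
  M3 = (-0.0780, -0.0780, 0)
Detected image corners:
  c0 = (323.760075, 157.806138) px
  c1 = (414.897190, 142.727585) px
  c2 = (400.119092, 44.275748) px
  c3 = (308.224031, 57.344884) px
Planar DLT: solve 8×8 A·h = b for H (H[2,2]=1):
  H  [+635.06952 +108.31911 +362.24623]
  H  [-76.77163 +640.58292 +100.58502]
  H  [+0.13389 +0.03092 +1.00000]
B = K⁻¹H; ‖b₁‖=0.964785, ‖b₂‖=0.964785; λ = 2/(‖b₁‖+‖b₂‖) = 1.036500, sign → tz>0 ⇒ λ=+1.036500
r₁ = λ·B[:,0] = (+0.97642,-0.16538,+0.13877); r₂ = λ·B[:,1] = (+0.16248,+0.98619,+0.03204)
r₃ = r₁×r₂ = (-0.14216,-0.00874,+0.98981); SVD([r₁ r₂ r₃]) → R = UVᵀ:
  R  [+0.97642 +0.16248 -0.14216]
  R  [-0.16538 +0.98619 -0.00874]
  R  [+0.13877 +0.03204 +0.98981]
t = (+0.09293, -0.18644, +1.03650) m
tr R = 2.952414; θ = arccos((tr R − 1)/2) = 0.218577 rad = 12.524°
axis k = ((R−Rᵀ)₃₂, (R−Rᵀ)₁₃, (R−Rᵀ)₂₁) / (2 sinθ) = (+0.094042, -0.647785, -0.755997)
rvec = θ·k = (+0.020555, -0.141591, -0.165243)

rvec=(0.0206, -0.1416, -0.1652) tvec=(0.0929, -0.1864, 1.0365)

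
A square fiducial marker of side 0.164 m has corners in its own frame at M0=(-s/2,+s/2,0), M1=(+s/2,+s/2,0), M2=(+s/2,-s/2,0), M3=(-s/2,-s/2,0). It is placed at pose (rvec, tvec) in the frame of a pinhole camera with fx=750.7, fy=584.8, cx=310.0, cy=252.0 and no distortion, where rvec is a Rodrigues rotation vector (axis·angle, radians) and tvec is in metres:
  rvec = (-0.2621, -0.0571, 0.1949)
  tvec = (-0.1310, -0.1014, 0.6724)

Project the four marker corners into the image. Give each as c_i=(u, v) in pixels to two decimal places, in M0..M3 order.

c0=(47.84, 215.89) c1=(234.45, 245.34) c2=(271.64, 115.33) c3=(96.94, 86.76)

Intrinsics K: fx=750.7, fy=584.8, cx=310.0, cy=252.0
Marker side s = 0.164 m; corners in marker frame (Z=0):
  M0 = (-0.0820, +0.0820, 0)
  M1 = (+0.0820, +0.0820, 0)
  M2 = (+0.0820, -0.0820, 0)
  M3 = (-0.0820, -0.0820, 0)
rvec = (-0.2621, -0.0571, 0.1949), |rvec| = θ = 0.33158 rad = 18.998°
Rodrigues: sinθ=0.32553, 1−cosθ=0.05447; R = I + sinθ·[k]× + (1−cosθ)·[k]×²:
    [+0.97957 -0.18393 -0.08137]
    [+0.19876 +0.94715 +0.25181]
    [+0.03075 -0.26284 +0.96435]
t = (-0.1310, -0.1014, 0.6724) m
M0: Pc = R·M0+t = (-0.22641, -0.04003, +0.64833); u = 750.7·(-0.22641)/0.64833 + 310.0 = 47.8422, v = 584.8·(-0.04003)/0.64833 + 252.0 = 215.8900
M1: Pc = R·M1+t = (-0.06576, -0.00744, +0.65337); u = 750.7·(-0.06576)/0.65337 + 310.0 = 234.4459, v = 584.8·(-0.00744)/0.65337 + 252.0 = 245.3448
M2: Pc = R·M2+t = (-0.03559, -0.16277, +0.69647); u = 750.7·(-0.03559)/0.69647 + 310.0 = 271.6357, v = 584.8·(-0.16277)/0.69647 + 252.0 = 115.3311
M3: Pc = R·M3+t = (-0.19624, -0.19536, +0.69143); u = 750.7·(-0.19624)/0.69143 + 310.0 = 96.9365, v = 584.8·(-0.19536)/0.69143 + 252.0 = 86.7642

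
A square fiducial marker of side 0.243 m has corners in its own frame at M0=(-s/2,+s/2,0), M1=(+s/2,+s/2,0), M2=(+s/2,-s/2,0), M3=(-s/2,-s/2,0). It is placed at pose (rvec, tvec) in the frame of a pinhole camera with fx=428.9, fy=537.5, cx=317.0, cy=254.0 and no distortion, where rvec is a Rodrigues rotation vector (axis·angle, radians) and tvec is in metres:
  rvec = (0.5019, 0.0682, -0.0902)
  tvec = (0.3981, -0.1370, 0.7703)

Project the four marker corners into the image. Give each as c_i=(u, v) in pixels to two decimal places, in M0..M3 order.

Intrinsics K: fx=428.9, fy=537.5, cx=317.0, cy=254.0
Marker side s = 0.243 m; corners in marker frame (Z=0):
  M0 = (-0.1215, +0.1215, 0)
  M1 = (+0.1215, +0.1215, 0)
  M2 = (+0.1215, -0.1215, 0)
  M3 = (-0.1215, -0.1215, 0)
rvec = (0.5019, 0.0682, -0.0902), |rvec| = θ = 0.51448 rad = 29.478°
Rodrigues: sinθ=0.49208, 1−cosθ=0.12945; R = I + sinθ·[k]× + (1−cosθ)·[k]×²:
    [+0.99375 +0.10301 +0.04309]
    [-0.06953 +0.87282 -0.48306]
    [-0.08737 +0.47704 +0.87453]
t = (0.3981, -0.1370, 0.7703) m
M0: Pc = R·M0+t = (+0.28988, -0.02250, +0.83888); u = 428.9·(+0.28988)/0.83888 + 317.0 = 465.2076, v = 537.5·(-0.02250)/0.83888 + 254.0 = 239.5809
M1: Pc = R·M1+t = (+0.53136, -0.03940, +0.81764); u = 428.9·(+0.53136)/0.81764 + 317.0 = 595.7258, v = 537.5·(-0.03940)/0.81764 + 254.0 = 228.0992
M2: Pc = R·M2+t = (+0.50632, -0.25150, +0.70172); u = 428.9·(+0.50632)/0.70172 + 317.0 = 626.4698, v = 537.5·(-0.25150)/0.70172 + 254.0 = 61.3612
M3: Pc = R·M3+t = (+0.26484, -0.23460, +0.72296); u = 428.9·(+0.26484)/0.72296 + 317.0 = 474.1210, v = 537.5·(-0.23460)/0.72296 + 254.0 = 79.5806

c0=(465.21, 239.58) c1=(595.73, 228.10) c2=(626.47, 61.36) c3=(474.12, 79.58)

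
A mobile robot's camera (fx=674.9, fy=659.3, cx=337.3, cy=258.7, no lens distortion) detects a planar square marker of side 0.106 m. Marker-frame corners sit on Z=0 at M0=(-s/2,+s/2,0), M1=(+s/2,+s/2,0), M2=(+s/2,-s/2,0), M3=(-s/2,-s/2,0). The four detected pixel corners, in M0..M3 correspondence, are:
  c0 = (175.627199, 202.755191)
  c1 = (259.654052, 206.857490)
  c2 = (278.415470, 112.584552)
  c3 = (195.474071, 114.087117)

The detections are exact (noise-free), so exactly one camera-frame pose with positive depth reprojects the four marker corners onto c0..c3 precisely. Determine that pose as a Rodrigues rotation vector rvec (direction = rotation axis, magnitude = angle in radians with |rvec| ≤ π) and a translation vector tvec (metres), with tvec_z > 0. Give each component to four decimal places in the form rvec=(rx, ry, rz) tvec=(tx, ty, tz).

Intrinsics K: fx=674.9, fy=659.3, cx=337.3, cy=258.7
Marker side s = 0.106 m; corners in marker frame (Z=0):
  M0 = (-0.0530, +0.0530, 0)
  M1 = (+0.0530, +0.0530, 0)
  M2 = (+0.0530, -0.0530, 0)
  M3 = (-0.0530, -0.0530, 0)
Detected image corners:
  c0 = (175.627199, 202.755191) px
  c1 = (259.654052, 206.857490) px
  c2 = (278.415470, 112.584552) px
  c3 = (195.474071, 114.087117) px
Planar DLT: solve 8×8 A·h = b for H (H[2,2]=1):
  H  [+656.95160 -240.34085 +226.15255]
  H  [-79.47130 +821.48375 +158.43201]
  H  [-0.57444 -0.25549 +1.00000]
B = K⁻¹H; ‖b₁‖=1.389181, ‖b₂‖=1.389181; λ = 2/(‖b₁‖+‖b₂‖) = 0.719849, sign → tz>0 ⇒ λ=+0.719849
r₁ = λ·B[:,0] = (+0.90737,+0.07548,-0.41351); r₂ = λ·B[:,1] = (-0.16443,+0.96909,-0.18391)
r₃ = r₁×r₂ = (+0.38684,+0.23487,+0.89173); SVD([r₁ r₂ r₃]) → R = UVᵀ:
  R  [+0.90737 -0.16443 +0.38684]
  R  [+0.07548 +0.96909 +0.23487]
  R  [-0.41351 -0.18391 +0.89173]
t = (-0.11855, -0.10948, +0.71985) m
tr R = 2.768191; θ = arccos((tr R − 1)/2) = 0.486241 rad = 27.860°
axis k = ((R−Rᵀ)₃₂, (R−Rᵀ)₁₃, (R−Rᵀ)₂₁) / (2 sinθ) = (-0.448081, +0.856345, +0.256702)
rvec = θ·k = (-0.217875, +0.416390, +0.124819)

rvec=(-0.2179, 0.4164, 0.1248) tvec=(-0.1185, -0.1095, 0.7198)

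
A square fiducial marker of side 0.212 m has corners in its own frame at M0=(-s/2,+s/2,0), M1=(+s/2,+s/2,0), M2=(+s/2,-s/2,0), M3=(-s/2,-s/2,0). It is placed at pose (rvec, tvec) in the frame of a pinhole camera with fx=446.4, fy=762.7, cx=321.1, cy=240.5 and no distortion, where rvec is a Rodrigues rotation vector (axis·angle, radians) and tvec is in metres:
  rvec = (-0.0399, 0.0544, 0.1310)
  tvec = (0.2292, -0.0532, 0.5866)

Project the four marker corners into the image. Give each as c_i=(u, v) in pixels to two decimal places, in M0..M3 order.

c0=(404.74, 289.84) c1=(568.92, 327.16) c2=(586.98, 51.94) c3=(424.54, 20.65)

Intrinsics K: fx=446.4, fy=762.7, cx=321.1, cy=240.5
Marker side s = 0.212 m; corners in marker frame (Z=0):
  M0 = (-0.1060, +0.1060, 0)
  M1 = (+0.1060, +0.1060, 0)
  M2 = (+0.1060, -0.1060, 0)
  M3 = (-0.1060, -0.1060, 0)
rvec = (-0.0399, 0.0544, 0.1310), |rvec| = θ = 0.14735 rad = 8.443°
Rodrigues: sinθ=0.14682, 1−cosθ=0.01084; R = I + sinθ·[k]× + (1−cosθ)·[k]×²:
    [+0.98996 -0.13161 +0.05159]
    [+0.12944 +0.99064 +0.04331]
    [-0.05681 -0.03620 +0.99773]
t = (0.2292, -0.0532, 0.5866) m
M0: Pc = R·M0+t = (+0.11031, +0.03809, +0.58878); u = 446.4·(+0.11031)/0.58878 + 321.1 = 404.7368, v = 762.7·(+0.03809)/0.58878 + 240.5 = 289.8370
M1: Pc = R·M1+t = (+0.32018, +0.06553, +0.57674); u = 446.4·(+0.32018)/0.57674 + 321.1 = 568.9246, v = 762.7·(+0.06553)/0.57674 + 240.5 = 327.1574
M2: Pc = R·M2+t = (+0.34809, -0.14449, +0.58442); u = 446.4·(+0.34809)/0.58442 + 321.1 = 586.9824, v = 762.7·(-0.14449)/0.58442 + 240.5 = 51.9351
M3: Pc = R·M3+t = (+0.13822, -0.17193, +0.59646); u = 446.4·(+0.13822)/0.59646 + 321.1 = 424.5425, v = 762.7·(-0.17193)/0.59646 + 240.5 = 20.6524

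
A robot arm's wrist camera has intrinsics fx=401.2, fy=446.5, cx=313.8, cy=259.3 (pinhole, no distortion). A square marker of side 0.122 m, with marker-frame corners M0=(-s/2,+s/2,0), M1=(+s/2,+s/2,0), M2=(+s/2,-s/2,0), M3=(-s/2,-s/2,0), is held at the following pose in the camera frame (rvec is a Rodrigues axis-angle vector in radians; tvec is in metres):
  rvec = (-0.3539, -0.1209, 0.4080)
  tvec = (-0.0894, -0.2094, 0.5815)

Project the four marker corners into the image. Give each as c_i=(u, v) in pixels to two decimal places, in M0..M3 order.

Intrinsics K: fx=401.2, fy=446.5, cx=313.8, cy=259.3
Marker side s = 0.122 m; corners in marker frame (Z=0):
  M0 = (-0.0610, +0.0610, 0)
  M1 = (+0.0610, +0.0610, 0)
  M2 = (+0.0610, -0.0610, 0)
  M3 = (-0.0610, -0.0610, 0)
rvec = (-0.3539, -0.1209, 0.4080), |rvec| = θ = 0.55347 rad = 31.711°
Rodrigues: sinθ=0.52564, 1−cosθ=0.14929; R = I + sinθ·[k]× + (1−cosθ)·[k]×²:
    [+0.91175 -0.36663 -0.18519]
    [+0.40834 +0.85783 +0.31207]
    [+0.04445 -0.36015 +0.93184]
t = (-0.0894, -0.2094, 0.5815) m
M0: Pc = R·M0+t = (-0.16738, -0.18198, +0.55682); u = 401.2·(-0.16738)/0.55682 + 313.8 = 193.1984, v = 446.5·(-0.18198)/0.55682 + 259.3 = 113.3739
M1: Pc = R·M1+t = (-0.05615, -0.13216, +0.56224); u = 401.2·(-0.05615)/0.56224 + 313.8 = 273.7344, v = 446.5·(-0.13216)/0.56224 + 259.3 = 154.3434
M2: Pc = R·M2+t = (-0.01142, -0.23682, +0.60618); u = 401.2·(-0.01142)/0.60618 + 313.8 = 306.2425, v = 446.5·(-0.23682)/0.60618 + 259.3 = 84.8640
M3: Pc = R·M3+t = (-0.12265, -0.28664, +0.60076); u = 401.2·(-0.12265)/0.60076 + 313.8 = 231.8902, v = 446.5·(-0.28664)/0.60076 + 259.3 = 46.2637

c0=(193.20, 113.37) c1=(273.73, 154.34) c2=(306.24, 84.86) c3=(231.89, 46.26)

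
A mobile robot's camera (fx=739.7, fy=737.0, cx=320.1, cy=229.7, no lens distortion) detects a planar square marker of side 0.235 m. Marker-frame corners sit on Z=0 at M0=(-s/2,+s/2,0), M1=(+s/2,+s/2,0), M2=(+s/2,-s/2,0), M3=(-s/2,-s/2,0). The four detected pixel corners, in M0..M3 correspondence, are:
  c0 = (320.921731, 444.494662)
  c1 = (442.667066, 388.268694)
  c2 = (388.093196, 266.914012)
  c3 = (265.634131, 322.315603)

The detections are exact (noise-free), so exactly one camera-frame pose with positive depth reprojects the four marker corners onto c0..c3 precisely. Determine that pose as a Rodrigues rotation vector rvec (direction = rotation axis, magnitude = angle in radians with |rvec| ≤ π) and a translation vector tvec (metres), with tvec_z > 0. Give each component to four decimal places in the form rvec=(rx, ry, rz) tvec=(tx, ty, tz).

rvec=(0.0035, -0.0452, -0.4223) tvec=(0.0604, 0.2209, 1.2943)

Intrinsics K: fx=739.7, fy=737.0, cx=320.1, cy=229.7
Marker side s = 0.235 m; corners in marker frame (Z=0):
  M0 = (-0.1175, +0.1175, 0)
  M1 = (+0.1175, +0.1175, 0)
  M2 = (+0.1175, -0.1175, 0)
  M3 = (-0.1175, -0.1175, 0)
Detected image corners:
  c0 = (320.921731, 444.494662) px
  c1 = (442.667066, 388.268694) px
  c2 = (388.093196, 266.914012) px
  c3 = (265.634131, 322.315603) px
Planar DLT: solve 8×8 A·h = b for H (H[2,2]=1):
  H  [+531.39405 +237.24146 +354.60004]
  H  [-225.65652 +521.66118 +355.45959]
  H  [+0.03334 +0.00988 +1.00000]
B = K⁻¹H; ‖b₁‖=0.772591, ‖b₂‖=0.772591; λ = 2/(‖b₁‖+‖b₂‖) = 1.294346, sign → tz>0 ⇒ λ=+1.294346
r₁ = λ·B[:,0] = (+0.91117,-0.40975,+0.04315); r₂ = λ·B[:,1] = (+0.40960,+0.91218,+0.01278)
r₃ = r₁×r₂ = (-0.04460,+0.00603,+0.99899); SVD([r₁ r₂ r₃]) → R = UVᵀ:
  R  [+0.91117 +0.40960 -0.04460]
  R  [-0.40975 +0.91218 +0.00603]
  R  [+0.04315 +0.01278 +0.99899]
t = (+0.06037, +0.22086, +1.29435) m
tr R = 2.822338; θ = arccos((tr R − 1)/2) = 0.424684 rad = 24.333°
axis k = ((R−Rᵀ)₃₂, (R−Rᵀ)₁₃, (R−Rᵀ)₂₁) / (2 sinθ) = (+0.008202, -0.106479, -0.994281)
rvec = θ·k = (+0.003483, -0.045220, -0.422256)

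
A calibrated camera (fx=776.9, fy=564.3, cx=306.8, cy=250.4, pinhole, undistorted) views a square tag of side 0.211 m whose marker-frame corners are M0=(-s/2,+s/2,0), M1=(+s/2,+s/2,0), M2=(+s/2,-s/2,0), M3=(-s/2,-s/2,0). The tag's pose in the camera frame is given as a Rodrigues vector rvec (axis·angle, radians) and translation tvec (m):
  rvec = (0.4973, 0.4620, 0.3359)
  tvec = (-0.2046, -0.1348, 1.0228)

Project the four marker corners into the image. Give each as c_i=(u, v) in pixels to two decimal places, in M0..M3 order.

c0=(87.62, 204.25) c1=(205.36, 248.39) c2=(227.65, 142.28) c3=(95.31, 100.84)

Intrinsics K: fx=776.9, fy=564.3, cx=306.8, cy=250.4
Marker side s = 0.211 m; corners in marker frame (Z=0):
  M0 = (-0.1055, +0.1055, 0)
  M1 = (+0.1055, +0.1055, 0)
  M2 = (+0.1055, -0.1055, 0)
  M3 = (-0.1055, -0.1055, 0)
rvec = (0.4973, 0.4620, 0.3359), |rvec| = θ = 0.75735 rad = 43.393°
Rodrigues: sinθ=0.68700, 1−cosθ=0.27334; R = I + sinθ·[k]× + (1−cosθ)·[k]×²:
    [+0.84451 -0.19521 +0.49869]
    [+0.41419 +0.82838 -0.37715]
    [-0.33948 +0.52506 +0.78043]
t = (-0.2046, -0.1348, 1.0228) m
M0: Pc = R·M0+t = (-0.31429, -0.09110, +1.11401); u = 776.9·(-0.31429)/1.11401 + 306.8 = 87.6164, v = 564.3·(-0.09110)/1.11401 + 250.4 = 204.2518
M1: Pc = R·M1+t = (-0.13610, -0.00371, +1.04238); u = 776.9·(-0.13610)/1.04238 + 306.8 = 205.3640, v = 564.3·(-0.00371)/1.04238 + 250.4 = 248.3918
M2: Pc = R·M2+t = (-0.09491, -0.17850, +0.93159); u = 776.9·(-0.09491)/0.93159 + 306.8 = 227.6504, v = 564.3·(-0.17850)/0.93159 + 250.4 = 142.2777
M3: Pc = R·M3+t = (-0.27310, -0.26589, +1.00322); u = 776.9·(-0.27310)/1.00322 + 306.8 = 95.3085, v = 564.3·(-0.26589)/1.00322 + 250.4 = 100.8398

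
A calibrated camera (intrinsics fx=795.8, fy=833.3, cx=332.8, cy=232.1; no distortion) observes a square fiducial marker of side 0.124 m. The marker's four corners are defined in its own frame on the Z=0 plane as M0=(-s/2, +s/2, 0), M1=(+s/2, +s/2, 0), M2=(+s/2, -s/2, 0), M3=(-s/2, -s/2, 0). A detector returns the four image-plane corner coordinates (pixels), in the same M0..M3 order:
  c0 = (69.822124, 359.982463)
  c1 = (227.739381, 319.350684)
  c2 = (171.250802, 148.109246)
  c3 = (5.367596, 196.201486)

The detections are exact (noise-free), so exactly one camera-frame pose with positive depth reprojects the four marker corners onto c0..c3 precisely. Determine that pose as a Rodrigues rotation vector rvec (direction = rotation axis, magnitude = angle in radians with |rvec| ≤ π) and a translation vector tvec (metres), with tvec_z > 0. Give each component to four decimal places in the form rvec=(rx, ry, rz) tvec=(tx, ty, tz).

Intrinsics K: fx=795.8, fy=833.3, cx=332.8, cy=232.1
Marker side s = 0.124 m; corners in marker frame (Z=0):
  M0 = (-0.0620, +0.0620, 0)
  M1 = (+0.0620, +0.0620, 0)
  M2 = (+0.0620, -0.0620, 0)
  M3 = (-0.0620, -0.0620, 0)
Detected image corners:
  c0 = (69.822124, 359.982463) px
  c1 = (227.739381, 319.350684) px
  c2 = (171.250802, 148.109246) px
  c3 = (5.367596, 196.201486) px
Planar DLT: solve 8×8 A·h = b for H (H[2,2]=1):
  H  [+1277.27543 +545.41029 +118.29027]
  H  [-416.02749 +1474.11114 +258.73791]
  H  [-0.23122 +0.48316 +1.00000]
B = K⁻¹H; ‖b₁‖=1.771549, ‖b₂‖=1.771549; λ = 2/(‖b₁‖+‖b₂‖) = 0.564478, sign → tz>0 ⇒ λ=+0.564478
r₁ = λ·B[:,0] = (+0.96058,-0.24546,-0.13052); r₂ = λ·B[:,1] = (+0.27282,+0.92260,+0.27273)
r₃ = r₁×r₂ = (+0.05347,-0.29759,+0.95320); SVD([r₁ r₂ r₃]) → R = UVᵀ:
  R  [+0.96058 +0.27282 +0.05347]
  R  [-0.24546 +0.92260 -0.29759]
  R  [-0.13052 +0.27273 +0.95320]
t = (-0.15216, +0.01804, +0.56448) m
tr R = 2.836374; θ = arccos((tr R − 1)/2) = 0.407316 rad = 23.338°
axis k = ((R−Rᵀ)₃₂, (R−Rᵀ)₁₃, (R−Rᵀ)₂₁) / (2 sinθ) = (+0.719834, +0.232216, -0.654152)
rvec = θ·k = (+0.293200, +0.094586, -0.266447)

rvec=(0.2932, 0.0946, -0.2664) tvec=(-0.1522, 0.0180, 0.5645)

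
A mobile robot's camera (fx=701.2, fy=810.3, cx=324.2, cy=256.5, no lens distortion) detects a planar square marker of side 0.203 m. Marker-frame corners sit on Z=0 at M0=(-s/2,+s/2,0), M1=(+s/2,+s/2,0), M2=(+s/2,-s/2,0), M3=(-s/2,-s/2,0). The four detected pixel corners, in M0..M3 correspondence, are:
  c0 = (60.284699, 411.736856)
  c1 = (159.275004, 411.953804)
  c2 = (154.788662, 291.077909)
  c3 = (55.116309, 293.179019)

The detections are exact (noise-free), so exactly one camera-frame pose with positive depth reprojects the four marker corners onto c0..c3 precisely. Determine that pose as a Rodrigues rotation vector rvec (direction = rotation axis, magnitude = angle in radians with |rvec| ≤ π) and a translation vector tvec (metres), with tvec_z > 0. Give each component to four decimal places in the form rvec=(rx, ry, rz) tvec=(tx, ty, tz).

rvec=(0.0543, 0.1293, -0.0266) tvec=(-0.4224, 0.1610, 1.3631)

Intrinsics K: fx=701.2, fy=810.3, cx=324.2, cy=256.5
Marker side s = 0.203 m; corners in marker frame (Z=0):
  M0 = (-0.1015, +0.1015, 0)
  M1 = (+0.1015, +0.1015, 0)
  M2 = (+0.1015, -0.1015, 0)
  M3 = (-0.1015, -0.1015, 0)
Detected image corners:
  c0 = (60.284699, 411.736856) px
  c1 = (159.275004, 411.953804) px
  c2 = (154.788662, 291.077909) px
  c3 = (55.116309, 293.179019) px
Planar DLT: solve 8×8 A·h = b for H (H[2,2]=1):
  H  [+479.10187 +27.92408 +106.89628]
  H  [-38.08574 +603.21543 +352.22502]
  H  [-0.09508 +0.03845 +1.00000]
B = K⁻¹H; ‖b₁‖=0.733605, ‖b₂‖=0.733605; λ = 2/(‖b₁‖+‖b₂‖) = 1.363132, sign → tz>0 ⇒ λ=+1.363132
r₁ = λ·B[:,0] = (+0.99130,-0.02304,-0.12961); r₂ = λ·B[:,1] = (+0.03005,+0.99817,+0.05241)
r₃ = r₁×r₂ = (+0.12816,-0.05585,+0.99018); SVD([r₁ r₂ r₃]) → R = UVᵀ:
  R  [+0.99130 +0.03005 +0.12816]
  R  [-0.02304 +0.99817 -0.05585]
  R  [-0.12961 +0.05241 +0.99018]
t = (-0.42244, +0.16103, +1.36313) m
tr R = 2.979651; θ = arccos((tr R − 1)/2) = 0.142773 rad = 8.180°
axis k = ((R−Rᵀ)₃₂, (R−Rᵀ)₁₃, (R−Rᵀ)₂₁) / (2 sinθ) = (+0.380395, +0.905807, -0.186583)
rvec = θ·k = (+0.054310, +0.129325, -0.026639)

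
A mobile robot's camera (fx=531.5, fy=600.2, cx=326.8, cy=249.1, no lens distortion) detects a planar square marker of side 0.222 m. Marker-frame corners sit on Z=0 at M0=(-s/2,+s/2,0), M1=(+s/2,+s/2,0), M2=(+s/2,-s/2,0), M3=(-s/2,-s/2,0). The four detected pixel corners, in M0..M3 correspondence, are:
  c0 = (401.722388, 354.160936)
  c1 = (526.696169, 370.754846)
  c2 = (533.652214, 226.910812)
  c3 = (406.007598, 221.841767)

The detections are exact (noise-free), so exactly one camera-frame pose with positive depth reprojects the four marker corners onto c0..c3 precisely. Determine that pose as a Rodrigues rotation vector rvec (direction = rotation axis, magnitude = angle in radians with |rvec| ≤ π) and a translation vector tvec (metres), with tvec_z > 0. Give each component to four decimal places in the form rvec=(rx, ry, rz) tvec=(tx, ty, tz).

Intrinsics K: fx=531.5, fy=600.2, cx=326.8, cy=249.1
Marker side s = 0.222 m; corners in marker frame (Z=0):
  M0 = (-0.1110, +0.1110, 0)
  M1 = (+0.1110, +0.1110, 0)
  M2 = (+0.1110, -0.1110, 0)
  M3 = (-0.1110, -0.1110, 0)
Detected image corners:
  c0 = (401.722388, 354.160936) px
  c1 = (526.696169, 370.754846) px
  c2 = (533.652214, 226.910812) px
  c3 = (406.007598, 221.841767) px
Planar DLT: solve 8×8 A·h = b for H (H[2,2]=1):
  H  [+390.45877 +11.47920 +464.31658]
  H  [-63.09951 +643.84686 +293.78703]
  H  [-0.38210 +0.07825 +1.00000]
B = K⁻¹H; ‖b₁‖=1.043522, ‖b₂‖=1.043522; λ = 2/(‖b₁‖+‖b₂‖) = 0.958293, sign → tz>0 ⇒ λ=+0.958293
r₁ = λ·B[:,0] = (+0.92914,+0.05122,-0.36617); r₂ = λ·B[:,1] = (-0.02541,+0.99686,+0.07498)
r₃ = r₁×r₂ = (+0.36886,-0.06037,+0.92752); SVD([r₁ r₂ r₃]) → R = UVᵀ:
  R  [+0.92914 -0.02541 +0.36886]
  R  [+0.05122 +0.99686 -0.06037]
  R  [-0.36617 +0.07498 +0.92752]
t = (+0.24794, +0.07135, +0.95829) m
tr R = 2.853523; θ = arccos((tr R − 1)/2) = 0.385098 rad = 22.064°
axis k = ((R−Rᵀ)₃₂, (R−Rᵀ)₁₃, (R−Rᵀ)₂₁) / (2 sinθ) = (+0.180152, +0.978336, +0.101997)
rvec = θ·k = (+0.069376, +0.376755, +0.039279)

rvec=(0.0694, 0.3768, 0.0393) tvec=(0.2479, 0.0713, 0.9583)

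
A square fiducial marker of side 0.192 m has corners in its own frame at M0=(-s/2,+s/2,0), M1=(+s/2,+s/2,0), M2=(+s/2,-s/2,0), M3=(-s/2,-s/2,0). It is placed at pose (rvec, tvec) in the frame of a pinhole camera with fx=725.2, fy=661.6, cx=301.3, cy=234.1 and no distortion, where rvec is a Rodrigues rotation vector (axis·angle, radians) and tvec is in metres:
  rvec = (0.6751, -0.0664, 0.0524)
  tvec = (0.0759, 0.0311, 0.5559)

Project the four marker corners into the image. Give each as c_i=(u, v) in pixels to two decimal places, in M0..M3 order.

c0=(269.71, 346.53) c1=(493.13, 349.30) c2=(558.01, 180.05) c3=(281.93, 171.40)

Intrinsics K: fx=725.2, fy=661.6, cx=301.3, cy=234.1
Marker side s = 0.192 m; corners in marker frame (Z=0):
  M0 = (-0.0960, +0.0960, 0)
  M1 = (+0.0960, +0.0960, 0)
  M2 = (+0.0960, -0.0960, 0)
  M3 = (-0.0960, -0.0960, 0)
rvec = (0.6751, -0.0664, 0.0524), |rvec| = θ = 0.68038 rad = 38.983°
Rodrigues: sinθ=0.62909, 1−cosθ=0.22267; R = I + sinθ·[k]× + (1−cosθ)·[k]×²:
    [+0.99656 -0.07001 -0.04438]
    [+0.02689 +0.77946 -0.62588]
    [+0.07841 +0.62253 +0.77866]
t = (0.0759, 0.0311, 0.5559) m
M0: Pc = R·M0+t = (-0.02649, +0.10335, +0.60814); u = 725.2·(-0.02649)/0.60814 + 301.3 = 269.7099, v = 661.6·(+0.10335)/0.60814 + 234.1 = 346.5322
M1: Pc = R·M1+t = (+0.16485, +0.10851, +0.62319); u = 725.2·(+0.16485)/0.62319 + 301.3 = 493.1324, v = 661.6·(+0.10851)/0.62319 + 234.1 = 349.2968
M2: Pc = R·M2+t = (+0.17829, -0.04115, +0.50366); u = 725.2·(+0.17829)/0.50366 + 301.3 = 558.0116, v = 661.6·(-0.04115)/0.50366 + 234.1 = 180.0510
M3: Pc = R·M3+t = (-0.01305, -0.04631, +0.48861); u = 725.2·(-0.01305)/0.48861 + 301.3 = 281.9333, v = 661.6·(-0.04631)/0.48861 + 234.1 = 171.3955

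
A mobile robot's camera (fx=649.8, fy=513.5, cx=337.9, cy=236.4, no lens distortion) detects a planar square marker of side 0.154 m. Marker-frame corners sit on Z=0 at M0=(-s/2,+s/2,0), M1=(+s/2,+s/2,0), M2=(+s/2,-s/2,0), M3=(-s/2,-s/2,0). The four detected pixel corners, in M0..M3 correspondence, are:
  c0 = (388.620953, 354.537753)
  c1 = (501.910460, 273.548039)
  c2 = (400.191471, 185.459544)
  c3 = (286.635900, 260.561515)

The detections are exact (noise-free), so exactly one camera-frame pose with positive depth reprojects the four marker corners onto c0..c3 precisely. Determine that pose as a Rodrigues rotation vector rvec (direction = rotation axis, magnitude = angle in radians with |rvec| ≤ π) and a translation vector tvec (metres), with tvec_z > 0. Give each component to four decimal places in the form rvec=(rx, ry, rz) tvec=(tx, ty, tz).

Intrinsics K: fx=649.8, fy=513.5, cx=337.9, cy=236.4
Marker side s = 0.154 m; corners in marker frame (Z=0):
  M0 = (-0.0770, +0.0770, 0)
  M1 = (+0.0770, +0.0770, 0)
  M2 = (+0.0770, -0.0770, 0)
  M3 = (-0.0770, -0.0770, 0)
Detected image corners:
  c0 = (388.620953, 354.537753) px
  c1 = (501.910460, 273.548039) px
  c2 = (400.191471, 185.459544) px
  c3 = (286.635900, 260.561515) px
Planar DLT: solve 8×8 A·h = b for H (H[2,2]=1):
  H  [+833.00798 +580.72542 +394.60629]
  H  [-440.78889 +535.85045 +267.07487]
  H  [+0.24467 -0.20448 +1.00000]
B = K⁻¹H; ‖b₁‖=1.528447, ‖b₂‖=1.528447; λ = 2/(‖b₁‖+‖b₂‖) = 0.654259, sign → tz>0 ⇒ λ=+0.654259
r₁ = λ·B[:,0] = (+0.75548,-0.63531,+0.16008); r₂ = λ·B[:,1] = (+0.65428,+0.74433,-0.13378)
r₃ = r₁×r₂ = (-0.03416,+0.20581,+0.97800); SVD([r₁ r₂ r₃]) → R = UVᵀ:
  R  [+0.75548 +0.65428 -0.03416]
  R  [-0.63531 +0.74433 +0.20581]
  R  [+0.16008 -0.13378 +0.97800]
t = (+0.05710, +0.03908, +0.65426) m
tr R = 2.477804; θ = arccos((tr R − 1)/2) = 0.739357 rad = 42.362°
axis k = ((R−Rᵀ)₃₂, (R−Rᵀ)₁₃, (R−Rᵀ)₂₁) / (2 sinθ) = (-0.251992, -0.144133, -0.956936)
rvec = θ·k = (-0.186312, -0.106565, -0.707517)

rvec=(-0.1863, -0.1066, -0.7075) tvec=(0.0571, 0.0391, 0.6543)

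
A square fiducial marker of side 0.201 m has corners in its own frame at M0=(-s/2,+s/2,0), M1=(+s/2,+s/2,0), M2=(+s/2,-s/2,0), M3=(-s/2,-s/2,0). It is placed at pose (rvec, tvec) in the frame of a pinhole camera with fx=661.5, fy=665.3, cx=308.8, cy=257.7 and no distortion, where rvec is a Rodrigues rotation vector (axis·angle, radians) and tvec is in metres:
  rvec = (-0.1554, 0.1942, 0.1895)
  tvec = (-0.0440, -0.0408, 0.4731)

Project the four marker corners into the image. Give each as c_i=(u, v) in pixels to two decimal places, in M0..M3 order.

c0=(86.93, 312.39) c1=(357.92, 369.78) c2=(412.53, 84.83) c3=(151.55, 53.72)

Intrinsics K: fx=661.5, fy=665.3, cx=308.8, cy=257.7
Marker side s = 0.201 m; corners in marker frame (Z=0):
  M0 = (-0.1005, +0.1005, 0)
  M1 = (+0.1005, +0.1005, 0)
  M2 = (+0.1005, -0.1005, 0)
  M3 = (-0.1005, -0.1005, 0)
rvec = (-0.1554, 0.1942, 0.1895), |rvec| = θ = 0.31269 rad = 17.916°
Rodrigues: sinθ=0.30762, 1−cosθ=0.04849; R = I + sinθ·[k]× + (1−cosθ)·[k]×²:
    [+0.96349 -0.20139 +0.17645]
    [+0.17146 +0.97021 +0.17113]
    [-0.20566 -0.13463 +0.96932]
t = (-0.0440, -0.0408, 0.4731) m
M0: Pc = R·M0+t = (-0.16107, +0.03947, +0.48024); u = 661.5·(-0.16107)/0.48024 + 308.8 = 86.9348, v = 665.3·(+0.03947)/0.48024 + 257.7 = 312.3865
M1: Pc = R·M1+t = (+0.03259, +0.07394, +0.43890); u = 661.5·(+0.03259)/0.43890 + 308.8 = 357.9193, v = 665.3·(+0.07394)/0.43890 + 257.7 = 369.7779
M2: Pc = R·M2+t = (+0.07307, -0.12107, +0.46596); u = 661.5·(+0.07307)/0.46596 + 308.8 = 412.5341, v = 665.3·(-0.12107)/0.46596 + 257.7 = 84.8295
M3: Pc = R·M3+t = (-0.12059, -0.15554, +0.50730); u = 661.5·(-0.12059)/0.50730 + 308.8 = 151.5543, v = 665.3·(-0.15554)/0.50730 + 257.7 = 53.7183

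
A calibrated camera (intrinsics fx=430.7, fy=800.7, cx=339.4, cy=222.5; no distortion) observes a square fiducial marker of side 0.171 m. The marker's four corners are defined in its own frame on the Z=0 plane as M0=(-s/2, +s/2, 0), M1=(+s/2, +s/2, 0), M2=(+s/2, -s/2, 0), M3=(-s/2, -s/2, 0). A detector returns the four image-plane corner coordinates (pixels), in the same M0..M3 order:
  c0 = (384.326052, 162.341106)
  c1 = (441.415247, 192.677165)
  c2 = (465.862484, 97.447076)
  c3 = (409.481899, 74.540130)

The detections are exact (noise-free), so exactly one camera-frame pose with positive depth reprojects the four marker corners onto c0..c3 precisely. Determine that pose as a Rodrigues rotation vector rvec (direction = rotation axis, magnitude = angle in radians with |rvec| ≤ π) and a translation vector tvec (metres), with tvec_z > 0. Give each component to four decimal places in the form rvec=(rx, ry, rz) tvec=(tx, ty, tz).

Intrinsics K: fx=430.7, fy=800.7, cx=339.4, cy=222.5
Marker side s = 0.171 m; corners in marker frame (Z=0):
  M0 = (-0.0855, +0.0855, 0)
  M1 = (+0.0855, +0.0855, 0)
  M2 = (+0.0855, -0.0855, 0)
  M3 = (-0.0855, -0.0855, 0)
Detected image corners:
  c0 = (384.326052, 162.341106) px
  c1 = (441.415247, 192.677165) px
  c2 = (465.862484, 97.447076) px
  c3 = (409.481899, 74.540130) px
Planar DLT: solve 8×8 A·h = b for H (H[2,2]=1):
  H  [+160.64316 -250.96552 +424.55954]
  H  [+102.21263 +501.63658 +130.31968]
  H  [-0.40232 -0.24891 +1.00000]
B = K⁻¹H; ‖b₁‖=0.833862, ‖b₂‖=0.833862; λ = 2/(‖b₁‖+‖b₂‖) = 1.199240, sign → tz>0 ⇒ λ=+1.199240
r₁ = λ·B[:,0] = (+0.82750,+0.28716,-0.48248); r₂ = λ·B[:,1] = (-0.46356,+0.83427,-0.29851)
r₃ = r₁×r₂ = (+0.31680,+0.47067,+0.82347); SVD([r₁ r₂ r₃]) → R = UVᵀ:
  R  [+0.82750 -0.46356 +0.31680]
  R  [+0.28716 +0.83427 +0.47067]
  R  [-0.48248 -0.29851 +0.82347]
t = (+0.23712, -0.13806, +1.19924) m
tr R = 2.485241; θ = arccos((tr R − 1)/2) = 0.733822 rad = 42.045°
axis k = ((R−Rᵀ)₃₂, (R−Rᵀ)₁₃, (R−Rᵀ)₂₁) / (2 sinθ) = (-0.574260, +0.596733, +0.560478)
rvec = θ·k = (-0.421405, +0.437895, +0.411291)

rvec=(-0.4214, 0.4379, 0.4113) tvec=(0.2371, -0.1381, 1.1992)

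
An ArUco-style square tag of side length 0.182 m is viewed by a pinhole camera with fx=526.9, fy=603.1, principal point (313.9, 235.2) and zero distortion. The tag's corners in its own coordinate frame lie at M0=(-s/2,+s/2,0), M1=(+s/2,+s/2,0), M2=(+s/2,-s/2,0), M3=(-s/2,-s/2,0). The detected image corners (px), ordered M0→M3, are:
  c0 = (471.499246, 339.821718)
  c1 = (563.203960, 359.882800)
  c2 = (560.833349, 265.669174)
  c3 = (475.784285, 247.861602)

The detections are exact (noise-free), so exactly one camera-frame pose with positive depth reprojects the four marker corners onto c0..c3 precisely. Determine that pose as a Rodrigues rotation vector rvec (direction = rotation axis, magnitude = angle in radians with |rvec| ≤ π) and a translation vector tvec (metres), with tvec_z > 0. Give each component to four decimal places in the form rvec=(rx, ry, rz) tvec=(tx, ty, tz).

Intrinsics K: fx=526.9, fy=603.1, cx=313.9, cy=235.2
Marker side s = 0.182 m; corners in marker frame (Z=0):
  M0 = (-0.0910, +0.0910, 0)
  M1 = (+0.0910, +0.0910, 0)
  M2 = (+0.0910, -0.0910, 0)
  M3 = (-0.0910, -0.0910, 0)
Detected image corners:
  c0 = (471.499246, 339.821718) px
  c1 = (563.203960, 359.882800) px
  c2 = (560.833349, 265.669174) px
  c3 = (475.784285, 247.861602) px
Planar DLT: solve 8×8 A·h = b for H (H[2,2]=1):
  H  [+459.65869 -219.88704 +517.65226]
  H  [+89.01797 +385.77248 +301.51201]
  H  [-0.04874 -0.41432 +1.00000]
B = K⁻¹H; ‖b₁‖=0.917983, ‖b₂‖=0.917983; λ = 2/(‖b₁‖+‖b₂‖) = 1.089345, sign → tz>0 ⇒ λ=+1.089345
r₁ = λ·B[:,0] = (+0.98196,+0.18149,-0.05310); r₂ = λ·B[:,1] = (-0.18573,+0.87281,-0.45134)
r₃ = r₁×r₂ = (-0.03557,+0.45305,+0.89077); SVD([r₁ r₂ r₃]) → R = UVᵀ:
  R  [+0.98196 -0.18573 -0.03557]
  R  [+0.18149 +0.87281 +0.45305]
  R  [-0.05310 -0.45134 +0.89077]
t = (+0.42125, +0.11978, +1.08935) m
tr R = 2.745544; θ = arccos((tr R − 1)/2) = 0.509944 rad = 29.218°
axis k = ((R−Rᵀ)₃₂, (R−Rᵀ)₁₃, (R−Rᵀ)₂₁) / (2 sinθ) = (-0.926385, +0.017948, +0.376151)
rvec = θ·k = (-0.472404, +0.009153, +0.191816)

rvec=(-0.4724, 0.0092, 0.1918) tvec=(0.4212, 0.1198, 1.0893)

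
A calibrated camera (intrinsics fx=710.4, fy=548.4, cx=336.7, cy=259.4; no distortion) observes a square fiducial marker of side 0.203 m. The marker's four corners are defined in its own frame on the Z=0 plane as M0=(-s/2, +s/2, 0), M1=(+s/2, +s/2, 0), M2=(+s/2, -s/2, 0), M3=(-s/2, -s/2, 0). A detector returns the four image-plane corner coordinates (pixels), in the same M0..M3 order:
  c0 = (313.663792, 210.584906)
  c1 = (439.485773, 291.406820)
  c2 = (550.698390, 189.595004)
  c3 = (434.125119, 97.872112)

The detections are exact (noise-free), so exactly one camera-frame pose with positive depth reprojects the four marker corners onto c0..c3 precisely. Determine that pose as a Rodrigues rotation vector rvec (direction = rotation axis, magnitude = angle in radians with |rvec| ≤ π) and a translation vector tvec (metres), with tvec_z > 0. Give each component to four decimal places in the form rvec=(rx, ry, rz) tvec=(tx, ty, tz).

Intrinsics K: fx=710.4, fy=548.4, cx=336.7, cy=259.4
Marker side s = 0.203 m; corners in marker frame (Z=0):
  M0 = (-0.1015, +0.1015, 0)
  M1 = (+0.1015, +0.1015, 0)
  M2 = (+0.1015, -0.1015, 0)
  M3 = (-0.1015, -0.1015, 0)
Detected image corners:
  c0 = (313.663792, 210.584906) px
  c1 = (439.485773, 291.406820) px
  c2 = (550.698390, 189.595004) px
  c3 = (434.125119, 97.872112) px
Planar DLT: solve 8×8 A·h = b for H (H[2,2]=1):
  H  [+794.42266 -544.37766 +436.94473]
  H  [+514.43091 +538.59452 +199.66812]
  H  [+0.45399 +0.05799 +1.00000]
B = K⁻¹H; ‖b₁‖=1.242934, ‖b₂‖=1.242934; λ = 2/(‖b₁‖+‖b₂‖) = 0.804548, sign → tz>0 ⇒ λ=+0.804548
r₁ = λ·B[:,0] = (+0.72659,+0.58194,+0.36526); r₂ = λ·B[:,1] = (-0.63864,+0.76809,+0.04666)
r₃ = r₁×r₂ = (-0.25340,-0.26717,+0.92974); SVD([r₁ r₂ r₃]) → R = UVᵀ:
  R  [+0.72659 -0.63864 -0.25340]
  R  [+0.58194 +0.76809 -0.26717]
  R  [+0.36526 +0.04666 +0.92974]
t = (+0.11353, -0.08763, +0.80455) m
tr R = 2.424418; θ = arccos((tr R − 1)/2) = 0.778157 rad = 44.585°
axis k = ((R−Rᵀ)₃₂, (R−Rᵀ)₁₃, (R−Rᵀ)₂₁) / (2 sinθ) = (+0.223535, -0.440658, +0.869398)
rvec = θ·k = (+0.173945, -0.342901, +0.676528)

rvec=(0.1739, -0.3429, 0.6765) tvec=(0.1135, -0.0876, 0.8045)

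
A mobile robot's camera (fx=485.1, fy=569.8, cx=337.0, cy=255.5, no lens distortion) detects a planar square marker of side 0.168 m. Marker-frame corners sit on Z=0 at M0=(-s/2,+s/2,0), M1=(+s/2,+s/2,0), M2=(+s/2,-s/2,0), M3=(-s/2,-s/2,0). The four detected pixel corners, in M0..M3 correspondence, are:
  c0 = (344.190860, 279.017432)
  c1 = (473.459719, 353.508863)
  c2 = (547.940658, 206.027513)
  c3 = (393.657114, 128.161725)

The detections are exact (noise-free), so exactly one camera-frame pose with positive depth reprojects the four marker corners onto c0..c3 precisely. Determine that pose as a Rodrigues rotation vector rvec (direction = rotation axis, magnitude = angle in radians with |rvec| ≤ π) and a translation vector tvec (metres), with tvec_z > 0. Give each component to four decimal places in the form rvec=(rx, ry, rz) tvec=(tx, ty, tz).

rvec=(0.4648, 0.2847, 0.3942) tvec=(0.1085, -0.0086, 0.5344)

Intrinsics K: fx=485.1, fy=569.8, cx=337.0, cy=255.5
Marker side s = 0.168 m; corners in marker frame (Z=0):
  M0 = (-0.0840, +0.0840, 0)
  M1 = (+0.0840, +0.0840, 0)
  M2 = (+0.0840, -0.0840, 0)
  M3 = (-0.0840, -0.0840, 0)
Detected image corners:
  c0 = (344.190860, 279.017432) px
  c1 = (473.459719, 353.508863) px
  c2 = (547.940658, 206.027513) px
  c3 = (393.657114, 128.161725) px
Planar DLT: solve 8×8 A·h = b for H (H[2,2]=1):
  H  [+693.80938 +31.93276 +435.49671]
  H  [+373.31617 +1107.31078 +246.30866]
  H  [-0.32838 +0.90668 +1.00000]
B = K⁻¹H; ‖b₁‖=1.871335, ‖b₂‖=1.871335; λ = 2/(‖b₁‖+‖b₂‖) = 0.534378, sign → tz>0 ⇒ λ=+0.534378
r₁ = λ·B[:,0] = (+0.88620,+0.42879,-0.17548); r₂ = λ·B[:,1] = (-0.30141,+0.82122,+0.48451)
r₃ = r₁×r₂ = (+0.35186,-0.37648,+0.85700); SVD([r₁ r₂ r₃]) → R = UVᵀ:
  R  [+0.88620 -0.30141 +0.35186]
  R  [+0.42879 +0.82122 -0.37648]
  R  [-0.17548 +0.48451 +0.85700]
t = (+0.10850, -0.00862, +0.53438) m
tr R = 2.564417; θ = arccos((tr R − 1)/2) = 0.672593 rad = 38.537°
axis k = ((R−Rᵀ)₃₂, (R−Rᵀ)₁₃, (R−Rᵀ)₂₁) / (2 sinθ) = (+0.690985, +0.423218, +0.586027)
rvec = θ·k = (+0.464752, +0.284653, +0.394158)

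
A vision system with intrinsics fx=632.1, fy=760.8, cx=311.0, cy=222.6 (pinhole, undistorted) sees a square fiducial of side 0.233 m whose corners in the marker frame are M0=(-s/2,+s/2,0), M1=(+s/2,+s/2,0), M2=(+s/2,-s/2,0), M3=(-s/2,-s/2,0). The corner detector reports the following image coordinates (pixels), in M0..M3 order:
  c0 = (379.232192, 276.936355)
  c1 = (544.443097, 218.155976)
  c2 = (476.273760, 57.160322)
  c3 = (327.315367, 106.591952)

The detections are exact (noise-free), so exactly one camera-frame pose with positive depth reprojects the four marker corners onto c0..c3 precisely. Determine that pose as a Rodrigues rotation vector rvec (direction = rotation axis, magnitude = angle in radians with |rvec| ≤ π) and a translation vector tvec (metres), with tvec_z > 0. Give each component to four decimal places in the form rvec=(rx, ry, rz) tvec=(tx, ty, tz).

rvec=(-0.4461, -0.0137, -0.2920) tvec=(0.1684, -0.0732, 0.8873)

Intrinsics K: fx=632.1, fy=760.8, cx=311.0, cy=222.6
Marker side s = 0.233 m; corners in marker frame (Z=0):
  M0 = (-0.1165, +0.1165, 0)
  M1 = (+0.1165, +0.1165, 0)
  M2 = (+0.1165, -0.1165, 0)
  M3 = (-0.1165, -0.1165, 0)
Detected image corners:
  c0 = (379.232192, 276.936355) px
  c1 = (544.443097, 218.155976) px
  c2 = (476.273760, 57.160322) px
  c3 = (327.315367, 106.591952) px
Planar DLT: solve 8×8 A·h = b for H (H[2,2]=1):
  H  [+709.54646 +52.04112 +430.93798]
  H  [-216.87128 +632.24991 +159.83506]
  H  [+0.08638 -0.47707 +1.00000]
B = K⁻¹H; ‖b₁‖=1.127037, ‖b₂‖=1.127037; λ = 2/(‖b₁‖+‖b₂‖) = 0.887282, sign → tz>0 ⇒ λ=+0.887282
r₁ = λ·B[:,0] = (+0.95828,-0.27535,+0.07665); r₂ = λ·B[:,1] = (+0.28132,+0.86121,-0.42329)
r₃ = r₁×r₂ = (+0.05055,+0.42720,+0.90274); SVD([r₁ r₂ r₃]) → R = UVᵀ:
  R  [+0.95828 +0.28132 +0.05055]
  R  [-0.27535 +0.86121 +0.42720]
  R  [+0.07665 -0.42329 +0.90274]
t = (+0.16836, -0.07320, +0.88728) m
tr R = 2.722239; θ = arccos((tr R − 1)/2) = 0.533329 rad = 30.558°
axis k = ((R−Rᵀ)₃₂, (R−Rᵀ)₁₃, (R−Rᵀ)₂₁) / (2 sinθ) = (-0.836434, -0.025669, -0.547467)
rvec = θ·k = (-0.446094, -0.013690, -0.291980)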